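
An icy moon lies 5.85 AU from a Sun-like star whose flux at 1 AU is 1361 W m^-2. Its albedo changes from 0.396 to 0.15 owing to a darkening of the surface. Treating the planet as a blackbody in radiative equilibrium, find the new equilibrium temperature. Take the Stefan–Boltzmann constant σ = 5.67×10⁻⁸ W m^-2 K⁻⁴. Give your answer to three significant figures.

By the inverse-square law, S = 1361/5.85² = 39.77 W m^-2.
T₂ = [S(1−α₂)/(4σ)]^(1/4) = [39.77·0.85/(4σ)]^(1/4) = 110.5 K.

110 K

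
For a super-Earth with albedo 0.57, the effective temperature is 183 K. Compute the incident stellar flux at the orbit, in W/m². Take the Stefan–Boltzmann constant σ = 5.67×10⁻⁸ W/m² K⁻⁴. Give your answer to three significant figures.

592 W/m²

Invert the energy balance for S: S = 4σT⁴/(1−α).
σT⁴ = 5.67×10⁻⁸·(183)⁴ = 63.59 W/m².
S = 4·63.59/0.43 = 591.5 W/m².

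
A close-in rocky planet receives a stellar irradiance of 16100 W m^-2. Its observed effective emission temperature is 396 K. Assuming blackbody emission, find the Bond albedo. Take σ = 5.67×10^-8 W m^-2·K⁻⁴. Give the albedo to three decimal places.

0.654

Energy balance: S(1−α)/4 = σT⁴, so 1−α = 4σT⁴/S.
4σT⁴ = 4·5.67×10⁻⁸·(396)⁴ = 5577 W m^-2.
Hence α = 1 − 5577/16100 = 0.6536.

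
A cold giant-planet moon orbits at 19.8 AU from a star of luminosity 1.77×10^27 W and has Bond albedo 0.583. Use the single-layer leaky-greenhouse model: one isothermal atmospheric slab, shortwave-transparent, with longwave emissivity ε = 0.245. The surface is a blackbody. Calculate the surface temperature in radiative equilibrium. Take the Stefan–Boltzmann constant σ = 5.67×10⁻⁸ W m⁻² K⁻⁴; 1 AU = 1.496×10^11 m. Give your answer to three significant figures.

76.2 kelvin

Orbital distance: d = 19.8 AU = 2.962×10^12 m.
S = L/(4πd²) = 16.05 W m⁻².
The planet radiates to space at T_e = [S(1−α)/(4σ)]^(1/4) = 73.71 K.
Surface balance with a leaky layer gives σT_s⁴ = σT_e⁴·2/(2−ε), so T_s = T_e·[2/(2−0.245)]^(1/4) = 76.16 K.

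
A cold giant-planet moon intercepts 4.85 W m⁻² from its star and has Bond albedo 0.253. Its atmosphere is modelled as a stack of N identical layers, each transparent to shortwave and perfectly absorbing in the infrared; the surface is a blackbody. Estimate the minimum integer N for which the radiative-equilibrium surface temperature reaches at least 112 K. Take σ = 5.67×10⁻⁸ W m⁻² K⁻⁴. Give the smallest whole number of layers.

9

The effective emission temperature is T_e = [S(1−α)/(4σ)]^¼ = 63.22 K.
Need (N+1)T_e⁴ ≥ T_s⁴, i.e. N+1 ≥ (112/63.22)⁴ = 9.850.
The minimum whole number is N = 9.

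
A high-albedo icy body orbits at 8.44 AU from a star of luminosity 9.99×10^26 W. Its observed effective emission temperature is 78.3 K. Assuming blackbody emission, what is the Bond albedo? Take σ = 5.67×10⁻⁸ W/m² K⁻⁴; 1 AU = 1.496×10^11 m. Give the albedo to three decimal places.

0.829

d = 8.44 × 1.496×10^11 m = 1.263×10^12 m.
Spreading L over a sphere of radius d: S = 9.99×10^26/(4π·1.26×10^12²) = 49.87 W/m².
Energy balance: S(1−α)/4 = σT⁴, so 1−α = 4σT⁴/S.
σT⁴ = 2.131 W/m², so 4σT⁴ = 8.525 W/m².
Hence α = 1 − 8.525/49.87 = 0.8290.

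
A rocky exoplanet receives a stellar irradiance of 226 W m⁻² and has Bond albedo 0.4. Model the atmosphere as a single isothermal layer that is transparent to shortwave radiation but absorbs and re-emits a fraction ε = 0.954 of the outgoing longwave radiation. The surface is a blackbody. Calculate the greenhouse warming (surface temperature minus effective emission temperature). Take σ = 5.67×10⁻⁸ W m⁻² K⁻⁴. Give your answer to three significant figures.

27.5 K

The planet radiates to space at T_e = [S(1−α)/(4σ)]^(1/4) = 156.4 K.
Surface balance with a leaky layer gives σT_s⁴ = σT_e⁴·2/(2−ε), so T_s = T_e·[2/(2−0.954)]^(1/4) = 183.9 K.
T_s − T_e = 183.9 − 156.4 = 27.51 K.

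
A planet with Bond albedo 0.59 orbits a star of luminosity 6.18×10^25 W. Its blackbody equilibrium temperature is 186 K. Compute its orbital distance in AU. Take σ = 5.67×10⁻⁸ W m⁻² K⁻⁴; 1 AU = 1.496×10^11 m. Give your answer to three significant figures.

0.576 AU

The flux needed for this T is 4σT⁴/(1−0.59) = 662.1 W m⁻².
Then d = [L/(4πS)]^(1/2) = 8.619×10^10 m, i.e. 0.5761 AU.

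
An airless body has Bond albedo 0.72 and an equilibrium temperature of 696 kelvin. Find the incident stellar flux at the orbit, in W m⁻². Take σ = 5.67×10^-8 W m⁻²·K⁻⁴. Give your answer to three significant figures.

1.90×10^5 W m⁻²

Invert the energy balance for S: S = 4σT⁴/(1−α).
σT⁴ = 5.67×10⁻⁸·(696)⁴ = 13310 W m⁻².
S = 4·13310/0.28 = 1.901×10^5 W m⁻².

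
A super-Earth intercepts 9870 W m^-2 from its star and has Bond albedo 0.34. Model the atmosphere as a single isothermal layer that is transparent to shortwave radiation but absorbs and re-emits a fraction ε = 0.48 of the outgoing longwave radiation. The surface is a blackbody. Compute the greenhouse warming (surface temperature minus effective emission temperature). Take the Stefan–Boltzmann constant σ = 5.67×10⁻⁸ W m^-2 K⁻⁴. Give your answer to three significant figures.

At the top of the atmosphere, σT_e⁴ = S(1−α)/4 = 1629 W m^-2, giving T_e = 411.7 K.
The surface balance (absorbed SW + ε·downward IR = σT_s⁴) with T_a⁴ = T_s⁴/2 reduces to T_s = T_e·[2/(2−ε)]^¼ = 440.9 K.
Greenhouse warming: T_s − T_e = 29.24 K.

29.2 K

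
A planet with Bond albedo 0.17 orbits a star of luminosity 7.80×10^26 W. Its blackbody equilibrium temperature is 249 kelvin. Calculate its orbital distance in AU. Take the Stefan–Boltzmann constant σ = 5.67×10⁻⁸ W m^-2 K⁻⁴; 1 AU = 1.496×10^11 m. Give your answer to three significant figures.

Energy balance gives S = 4σT⁴/(1−α) = 1050 W m^-2.
S = L/(4πd²) → d = √(L/4πS) = √(7.80×10^26/(4π·1050)) = 2.431×10^11 m = 1.625 AU.

1.62 AU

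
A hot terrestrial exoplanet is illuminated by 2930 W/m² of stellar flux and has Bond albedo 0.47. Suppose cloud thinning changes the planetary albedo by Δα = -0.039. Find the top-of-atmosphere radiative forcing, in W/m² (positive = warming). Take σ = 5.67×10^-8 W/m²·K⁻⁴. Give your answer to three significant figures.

28.6 W/m²

ΔF = −(S/4)Δα = −(2930/4)×(-0.039) = 28.57 W/m².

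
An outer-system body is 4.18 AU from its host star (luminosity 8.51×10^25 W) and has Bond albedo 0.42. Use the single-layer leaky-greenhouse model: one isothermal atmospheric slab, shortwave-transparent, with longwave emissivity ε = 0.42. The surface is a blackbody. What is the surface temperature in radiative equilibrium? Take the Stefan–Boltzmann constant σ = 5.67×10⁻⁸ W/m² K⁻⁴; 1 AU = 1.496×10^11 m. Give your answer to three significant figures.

d = 4.18 × 1.496×10^11 m = 6.253×10^11 m.
S = L/(4πd²) = 17.32 W/m².
The planet radiates to space at T_e = [S(1−α)/(4σ)]^(1/4) = 81.58 K.
For a single slab of emissivity ε, T_s⁴ = 2T_e⁴/(2−ε); thus T_s = 81.58·(1.266)^(1/4) = 86.53 K.

86.5 K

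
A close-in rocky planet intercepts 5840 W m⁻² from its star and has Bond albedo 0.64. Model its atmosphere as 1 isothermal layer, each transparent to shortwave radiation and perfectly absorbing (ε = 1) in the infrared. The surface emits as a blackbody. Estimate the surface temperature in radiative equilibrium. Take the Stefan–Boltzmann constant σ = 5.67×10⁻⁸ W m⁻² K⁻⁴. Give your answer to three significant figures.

369 K

The effective emission temperature is T_e = [S(1−α)/(4σ)]^¼ = 310.3 K.
Layer-by-layer balance gives σT_s⁴ = (N+1)σT_e⁴, so T_s = 2^¼·310.3 = 369.0 K.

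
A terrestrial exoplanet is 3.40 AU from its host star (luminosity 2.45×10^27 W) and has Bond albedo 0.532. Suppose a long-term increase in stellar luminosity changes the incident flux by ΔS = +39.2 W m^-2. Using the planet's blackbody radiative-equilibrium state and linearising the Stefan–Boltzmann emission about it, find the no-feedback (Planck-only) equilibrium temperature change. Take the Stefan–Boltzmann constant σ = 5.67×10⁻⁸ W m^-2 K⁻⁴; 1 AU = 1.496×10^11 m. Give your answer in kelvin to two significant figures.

2.6 kelvin

Orbital distance: d = 3.40 AU = 5.086×10^11 m.
Flux at the orbit: S = L/(4πd²) = 2.45×10^27/(4π·(5.09×10^11)²) = 753.6 W m^-2.
Unperturbed T_e = [753.6·(1−0.532)/(4σ)]^¼ = 198.6 K.
TOA radiative forcing: ΔF = (1−α)ΔS/4 = 0.468·(+39.2)/4 = 4.586 W m^-2.
Planck response: λ_P = 4σT_e³ = 4·5.67×10⁻⁸·(198.6)³ = 1.776 W m^-2/K.
ΔT₀ = ΔF/λ_P = 4.586/1.776 = 2.58 K.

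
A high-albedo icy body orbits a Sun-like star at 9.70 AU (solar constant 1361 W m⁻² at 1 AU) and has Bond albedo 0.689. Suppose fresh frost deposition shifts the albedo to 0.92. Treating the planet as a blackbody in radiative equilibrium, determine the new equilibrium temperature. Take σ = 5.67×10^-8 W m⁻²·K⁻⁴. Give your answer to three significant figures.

47.5 K

Irradiance scales as 1/d², so S = 1361 W m⁻² × (1/9.70)² = 14.46 W m⁻².
T₂ = [S(1−α₂)/(4σ)]^(1/4) = [14.46·0.08/(4σ)]^(1/4) = 47.53 K.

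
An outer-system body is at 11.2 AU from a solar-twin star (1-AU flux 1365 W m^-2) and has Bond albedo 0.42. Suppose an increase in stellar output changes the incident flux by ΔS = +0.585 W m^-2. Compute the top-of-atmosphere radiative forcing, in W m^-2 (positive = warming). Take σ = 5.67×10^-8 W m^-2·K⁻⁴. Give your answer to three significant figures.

0.0848 W m^-2

Irradiance scales as 1/d², so S = 1365 W m^-2 × (1/11.2)² = 10.88 W m^-2.
TOA radiative forcing: ΔF = (1−α)ΔS/4 = 0.58·(+0.585)/4 = 0.08483 W m^-2.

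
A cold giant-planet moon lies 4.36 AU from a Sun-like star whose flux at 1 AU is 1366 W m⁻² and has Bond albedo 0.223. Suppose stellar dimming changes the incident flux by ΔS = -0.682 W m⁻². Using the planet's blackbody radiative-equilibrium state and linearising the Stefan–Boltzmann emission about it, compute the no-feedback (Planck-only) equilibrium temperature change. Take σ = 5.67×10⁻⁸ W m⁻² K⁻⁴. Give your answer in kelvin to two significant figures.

-0.30 K

By the inverse-square law, S = 1366/4.36² = 71.86 W m⁻².
Reference equilibrium: T_e = [S(1−α)/(4σ)]^(1/4) = 125.3 K.
ΔF = Δ[S(1−α)]/4 = (1−0.223)·-0.682/4 = -0.1325 W m⁻².
The Planck feedback parameter is 4σT_e³ = 0.4457 W m⁻²/K.
Hence the no-feedback warming is ΔF/(4σT_e³) = -0.297 K.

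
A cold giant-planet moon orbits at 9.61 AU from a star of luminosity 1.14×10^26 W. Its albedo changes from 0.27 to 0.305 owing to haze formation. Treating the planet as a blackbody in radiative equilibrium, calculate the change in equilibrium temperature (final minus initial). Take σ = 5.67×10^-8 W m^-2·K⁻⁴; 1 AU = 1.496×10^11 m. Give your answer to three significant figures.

-0.748 kelvin

Orbital distance: d = 9.61 AU = 1.438×10^12 m.
S = L/(4πd²) = 4.389 W m^-2.
Before: T₁ = [4.389·0.73/(4σ)]^(1/4) = 61.31 K.
With α = 0.305, T₂ = 60.56 K.
ΔT = T₂ − T₁ = -0.7484 K.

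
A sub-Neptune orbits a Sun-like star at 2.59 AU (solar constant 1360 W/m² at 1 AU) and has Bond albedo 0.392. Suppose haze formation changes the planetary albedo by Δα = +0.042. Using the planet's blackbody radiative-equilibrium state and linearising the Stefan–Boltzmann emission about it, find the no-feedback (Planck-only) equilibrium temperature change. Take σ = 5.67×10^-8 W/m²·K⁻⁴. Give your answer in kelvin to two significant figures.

-2.6 K

By the inverse-square law, S = 1360/2.59² = 202.7 W/m².
Reference equilibrium: T_e = [S(1−α)/(4σ)]^(1/4) = 152.7 K.
TOA radiative forcing: ΔF = −S·Δα/4 = −202.7·(+0.042)/4 = -2.129 W/m².
The Planck feedback parameter is 4σT_e³ = 0.8073 W/m²/K.
So ΔT₀ = -2.129/0.8073 = -2.64 K.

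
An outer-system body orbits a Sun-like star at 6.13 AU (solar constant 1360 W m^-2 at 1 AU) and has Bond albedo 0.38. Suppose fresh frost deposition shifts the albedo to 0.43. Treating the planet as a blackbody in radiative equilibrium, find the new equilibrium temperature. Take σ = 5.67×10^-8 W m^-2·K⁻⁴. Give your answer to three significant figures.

By the inverse-square law, S = 1360/6.13² = 36.19 W m^-2.
New equilibrium: T₂ = [(1−0.43)·36.19/(4σ)]^(1/4) = 97.66 K.

97.7 kelvin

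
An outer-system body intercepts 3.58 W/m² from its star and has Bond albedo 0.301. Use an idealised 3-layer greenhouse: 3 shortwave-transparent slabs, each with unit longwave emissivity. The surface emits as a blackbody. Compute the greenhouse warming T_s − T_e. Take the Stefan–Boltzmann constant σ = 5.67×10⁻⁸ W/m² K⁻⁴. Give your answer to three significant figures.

The effective emission temperature is T_e = [S(1−α)/(4σ)]^¼ = 57.63 K.
T_s = (N+1)^(1/4)·T_e = 81.51 K.
So the greenhouse effect raises the surface by 81.51 − 57.63 = 23.87 K.

23.9 K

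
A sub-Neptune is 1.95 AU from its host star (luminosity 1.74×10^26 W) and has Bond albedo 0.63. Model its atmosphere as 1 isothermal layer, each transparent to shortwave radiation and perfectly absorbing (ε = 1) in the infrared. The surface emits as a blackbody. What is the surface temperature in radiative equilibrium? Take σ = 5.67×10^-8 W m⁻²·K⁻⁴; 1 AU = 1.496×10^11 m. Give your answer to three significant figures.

d = 1.95 × 1.496×10^11 m = 2.917×10^11 m.
S = L/(4πd²) = 162.7 W m⁻².
The effective emission temperature is T_e = [S(1−α)/(4σ)]^¼ = 127.6 K.
With N = 1 opaque layers, T_s = (N+1)^(1/4)·T_e = 2^(1/4)·127.6 = 151.8 K.

152 K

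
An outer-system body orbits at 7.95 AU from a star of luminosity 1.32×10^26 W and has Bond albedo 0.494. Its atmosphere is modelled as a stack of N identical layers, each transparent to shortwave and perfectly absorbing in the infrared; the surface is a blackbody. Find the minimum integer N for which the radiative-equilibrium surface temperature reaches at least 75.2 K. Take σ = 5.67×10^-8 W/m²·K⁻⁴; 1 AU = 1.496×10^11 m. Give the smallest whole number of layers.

1

Orbital distance: d = 7.95 AU = 1.189×10^12 m.
Flux at the orbit: S = L/(4πd²) = 1.32×10^26/(4π·(1.19×10^12)²) = 7.426 W/m².
OLR = S(1−α)/4 = 0.9394 W/m²; the top layer radiates at T_e = 63.80 K.
T_s = (N+1)^(1/4)·T_e ≥ 75.2 K requires N+1 ≥ (T_s/T_e)⁴ = (75.2/63.80)⁴ = 1.930.
The minimum whole number is N = 1.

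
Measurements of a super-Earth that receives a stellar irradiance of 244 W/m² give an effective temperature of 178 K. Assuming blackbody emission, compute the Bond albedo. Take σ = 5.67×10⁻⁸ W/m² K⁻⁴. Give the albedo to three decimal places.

0.067

From σT⁴ = S(1−α)/4 we invert for α: 1−α = 4σT⁴/S.
σT⁴ = 56.92 W/m², so 4σT⁴ = 227.7 W/m².
Hence α = 1 − 227.7/244.0 = 0.0669.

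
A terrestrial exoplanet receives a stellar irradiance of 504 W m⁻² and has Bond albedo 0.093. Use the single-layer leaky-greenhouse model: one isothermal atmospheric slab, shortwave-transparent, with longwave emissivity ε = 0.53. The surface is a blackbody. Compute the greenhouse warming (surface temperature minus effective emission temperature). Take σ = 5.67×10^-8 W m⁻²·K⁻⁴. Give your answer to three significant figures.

Effective emission temperature (TOA balance): σT_e⁴ = S(1−α)/4 = 114.3 W m⁻² → T_e = 211.9 K.
The surface balance (absorbed SW + ε·downward IR = σT_s⁴) with T_a⁴ = T_s⁴/2 reduces to T_s = T_e·[2/(2−ε)]^¼ = 228.8 K.
The atmosphere warms the surface by 16.95 K.

17.0 kelvin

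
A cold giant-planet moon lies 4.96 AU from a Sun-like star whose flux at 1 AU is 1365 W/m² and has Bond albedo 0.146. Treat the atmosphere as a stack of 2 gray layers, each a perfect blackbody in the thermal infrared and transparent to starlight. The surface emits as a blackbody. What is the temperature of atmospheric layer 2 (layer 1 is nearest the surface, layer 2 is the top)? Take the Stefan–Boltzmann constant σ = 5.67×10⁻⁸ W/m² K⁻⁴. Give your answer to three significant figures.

Irradiance scales as 1/d², so S = 1365 W/m² × (1/4.96)² = 55.48 W/m².
OLR = S(1−α)/4 = 11.85 W/m²; the top layer radiates at T_e = 120.2 K.
The net upward flux σT_e⁴ is constant between every pair of levels, so T_k⁴ = (N+1−k)T_e⁴.
With k = 2: T_2 = (2+1−2)^¼·120.2 K = 120.2 K.

120 K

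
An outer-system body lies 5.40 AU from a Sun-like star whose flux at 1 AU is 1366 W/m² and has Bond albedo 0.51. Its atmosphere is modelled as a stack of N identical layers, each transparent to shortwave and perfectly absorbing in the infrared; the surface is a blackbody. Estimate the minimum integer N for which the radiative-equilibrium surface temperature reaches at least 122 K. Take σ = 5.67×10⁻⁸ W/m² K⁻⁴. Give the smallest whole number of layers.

By the inverse-square law, S = 1366/5.40² = 46.84 W/m².
OLR = S(1−α)/4 = 5.739 W/m²; the top layer radiates at T_e = 100.3 K.
Need (N+1)T_e⁴ ≥ T_s⁴, i.e. N+1 ≥ (122/100.3)⁴ = 2.189.
The minimum whole number is N = 2.

2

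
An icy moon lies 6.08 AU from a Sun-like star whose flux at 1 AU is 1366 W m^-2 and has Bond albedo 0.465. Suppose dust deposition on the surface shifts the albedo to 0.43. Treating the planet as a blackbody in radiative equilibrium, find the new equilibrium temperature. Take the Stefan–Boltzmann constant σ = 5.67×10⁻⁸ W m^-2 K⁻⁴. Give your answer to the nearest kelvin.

Irradiance scales as 1/d², so S = 1366 W m^-2 × (1/6.08)² = 36.95 W m^-2.
New equilibrium: T₂ = [(1−0.43)·36.95/(4σ)]^(1/4) = 98.17 K.

98 K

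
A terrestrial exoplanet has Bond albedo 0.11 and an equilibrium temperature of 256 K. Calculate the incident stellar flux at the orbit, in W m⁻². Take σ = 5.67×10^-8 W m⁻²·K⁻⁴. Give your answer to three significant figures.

From S(1−α)/4 = σT⁴: S = 4σT⁴/(1−α).
σT⁴ = 5.67×10⁻⁸·(256)⁴ = 243.5 W m⁻².
S = 4·243.5/0.89 = 1094 W m⁻².

1090 W m⁻²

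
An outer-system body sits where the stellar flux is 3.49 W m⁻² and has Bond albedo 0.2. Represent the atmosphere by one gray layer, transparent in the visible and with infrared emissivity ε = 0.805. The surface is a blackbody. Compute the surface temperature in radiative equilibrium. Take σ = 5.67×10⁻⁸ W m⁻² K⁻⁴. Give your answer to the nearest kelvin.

67 K

At the top of the atmosphere, σT_e⁴ = S(1−α)/4 = 0.6980 W m⁻², giving T_e = 59.23 K.
For a single slab of emissivity ε, T_s⁴ = 2T_e⁴/(2−ε); thus T_s = 59.23·(1.674)^(1/4) = 67.37 K.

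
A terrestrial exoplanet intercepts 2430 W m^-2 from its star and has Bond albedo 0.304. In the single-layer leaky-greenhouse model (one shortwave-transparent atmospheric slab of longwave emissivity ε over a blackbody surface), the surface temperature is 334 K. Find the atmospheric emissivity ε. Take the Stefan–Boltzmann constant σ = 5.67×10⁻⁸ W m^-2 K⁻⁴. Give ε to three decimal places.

Effective temperature: T_e = [S(1−α)/(4σ)]^(1/4) = 293.9 K.
Since (2−ε)/2 = (T_e/T_s)⁴ = 0.5992, ε = 0.8016.

0.802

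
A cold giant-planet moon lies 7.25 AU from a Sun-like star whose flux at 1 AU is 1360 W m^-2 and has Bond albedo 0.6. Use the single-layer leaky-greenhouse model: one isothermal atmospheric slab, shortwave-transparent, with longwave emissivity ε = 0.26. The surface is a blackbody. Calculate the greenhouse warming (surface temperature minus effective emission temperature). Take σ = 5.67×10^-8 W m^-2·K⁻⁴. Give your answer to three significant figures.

By the inverse-square law, S = 1360/7.25² = 25.87 W m^-2.
At the top of the atmosphere, σT_e⁴ = S(1−α)/4 = 2.587 W m^-2, giving T_e = 82.19 K.
Surface balance with a leaky layer gives σT_s⁴ = σT_e⁴·2/(2−ε), so T_s = T_e·[2/(2−0.26)]^(1/4) = 85.10 K.
Greenhouse warming: T_s − T_e = 2.912 K.

2.91 kelvin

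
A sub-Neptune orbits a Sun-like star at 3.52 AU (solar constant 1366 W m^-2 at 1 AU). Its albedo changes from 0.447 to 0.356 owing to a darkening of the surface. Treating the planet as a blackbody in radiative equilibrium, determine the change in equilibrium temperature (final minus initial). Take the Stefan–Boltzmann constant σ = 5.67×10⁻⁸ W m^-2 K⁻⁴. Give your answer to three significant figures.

Flux at the orbit: S = 1366/(3.52)² = 110.2 W m^-2.
Initial: T₁ = [S(1−0.447)/(4σ)]^(1/4) = 128.0 K.
Final:   T₂ = [S(1−0.356)/(4σ)]^(1/4) = 133.0 K.
Change: 133.0 − 128.0 = 4.971 K.

4.97 K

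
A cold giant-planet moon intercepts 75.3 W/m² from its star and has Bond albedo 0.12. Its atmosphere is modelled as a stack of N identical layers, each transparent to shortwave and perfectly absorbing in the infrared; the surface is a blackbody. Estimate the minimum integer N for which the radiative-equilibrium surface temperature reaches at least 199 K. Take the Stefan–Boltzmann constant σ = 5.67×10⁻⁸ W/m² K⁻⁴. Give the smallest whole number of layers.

OLR = S(1−α)/4 = 16.57 W/m²; the top layer radiates at T_e = 130.7 K.
Need (N+1)T_e⁴ ≥ T_s⁴, i.e. N+1 ≥ (199/130.7)⁴ = 5.368.
Rounding up, N = 5.

5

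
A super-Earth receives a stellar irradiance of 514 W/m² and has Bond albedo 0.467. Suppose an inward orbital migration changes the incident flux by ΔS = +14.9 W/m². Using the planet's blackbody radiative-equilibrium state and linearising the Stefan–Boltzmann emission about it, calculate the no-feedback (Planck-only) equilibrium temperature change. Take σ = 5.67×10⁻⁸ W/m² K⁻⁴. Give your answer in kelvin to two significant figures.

1.4 kelvin

Unperturbed T_e = [514.0·(1−0.467)/(4σ)]^¼ = 186.4 K.
ΔF = Δ[S(1−α)]/4 = (1−0.467)·+14.9/4 = 1.985 W/m².
The Planck feedback parameter is 4σT_e³ = 1.470 W/m²/K.
So ΔT₀ = 1.985/1.470 = 1.35 K.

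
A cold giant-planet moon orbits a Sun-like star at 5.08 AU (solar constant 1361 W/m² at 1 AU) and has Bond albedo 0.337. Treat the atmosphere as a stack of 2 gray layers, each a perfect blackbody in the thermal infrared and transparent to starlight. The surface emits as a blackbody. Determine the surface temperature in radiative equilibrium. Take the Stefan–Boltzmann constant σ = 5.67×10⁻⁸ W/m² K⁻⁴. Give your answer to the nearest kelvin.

By the inverse-square law, S = 1361/5.08² = 52.74 W/m².
The effective emission temperature is T_e = [S(1−α)/(4σ)]^¼ = 111.4 K.
Layer-by-layer balance gives σT_s⁴ = (N+1)σT_e⁴, so T_s = 3^¼·111.4 = 146.6 K.

147 K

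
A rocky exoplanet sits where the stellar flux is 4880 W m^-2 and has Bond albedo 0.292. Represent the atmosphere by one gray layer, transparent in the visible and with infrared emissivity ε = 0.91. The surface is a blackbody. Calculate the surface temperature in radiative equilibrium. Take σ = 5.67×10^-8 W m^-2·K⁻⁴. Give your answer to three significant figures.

Effective emission temperature (TOA balance): σT_e⁴ = S(1−α)/4 = 863.8 W m^-2 → T_e = 351.3 K.
For a single slab of emissivity ε, T_s⁴ = 2T_e⁴/(2−ε); thus T_s = 351.3·(1.835)^(1/4) = 408.9 K.

409 kelvin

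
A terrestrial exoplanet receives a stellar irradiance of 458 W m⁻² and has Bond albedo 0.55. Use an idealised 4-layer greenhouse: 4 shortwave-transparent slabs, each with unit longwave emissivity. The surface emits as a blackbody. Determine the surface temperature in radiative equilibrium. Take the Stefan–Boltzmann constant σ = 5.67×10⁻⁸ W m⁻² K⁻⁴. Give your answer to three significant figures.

The effective emission temperature is T_e = [S(1−α)/(4σ)]^¼ = 173.6 K.
For an N-layer opaque stack, T_s⁴ = (N+1)T_e⁴, hence T_s = (5)^(1/4)×173.6 K = 259.6 K.

260 K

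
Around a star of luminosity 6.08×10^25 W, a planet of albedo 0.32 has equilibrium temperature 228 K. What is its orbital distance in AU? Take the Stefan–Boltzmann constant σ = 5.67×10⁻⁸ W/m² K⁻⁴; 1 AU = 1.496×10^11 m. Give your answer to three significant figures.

Required flux: S = 4σT⁴/(1−α) = 901.3 W/m².
S = L/(4πd²) → d = √(L/4πS) = √(6.08×10^25/(4π·901.3)) = 7.327×10^10 m = 0.4898 AU.

0.490 AU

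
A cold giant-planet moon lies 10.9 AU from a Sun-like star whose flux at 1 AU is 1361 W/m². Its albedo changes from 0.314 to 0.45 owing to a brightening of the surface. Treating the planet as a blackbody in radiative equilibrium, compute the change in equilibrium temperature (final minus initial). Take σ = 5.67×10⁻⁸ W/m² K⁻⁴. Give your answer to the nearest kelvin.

Irradiance scales as 1/d², so S = 1361 W/m² × (1/10.9)² = 11.46 W/m².
With α = 0.314, T₁ = 76.72 K.
With α = 0.45, T₂ = 72.60 K.
ΔT = T₂ − T₁ = -4.123 K.

-4 K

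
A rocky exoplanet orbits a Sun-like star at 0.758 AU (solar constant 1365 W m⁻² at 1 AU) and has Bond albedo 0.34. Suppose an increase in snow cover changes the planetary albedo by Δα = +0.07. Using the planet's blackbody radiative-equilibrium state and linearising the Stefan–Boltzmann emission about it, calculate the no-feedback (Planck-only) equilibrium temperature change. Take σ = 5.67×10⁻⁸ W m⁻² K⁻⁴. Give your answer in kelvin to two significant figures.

-7.6 K

Irradiance scales as 1/d², so S = 1365 W m⁻² × (1/0.758)² = 2376 W m⁻².
The baseline emission temperature is T_e = 288.4 K.
The change in absorbed flux is Δ[S(1−α)/4] = −SΔα/4 = -41.58 W m⁻².
Linearising σT⁴ gives d(σT⁴)/dT = 4σT_e³ = 5.438 W m⁻² per K.
ΔT₀ = ΔF/λ_P = -41.58/5.438 = -7.65 K.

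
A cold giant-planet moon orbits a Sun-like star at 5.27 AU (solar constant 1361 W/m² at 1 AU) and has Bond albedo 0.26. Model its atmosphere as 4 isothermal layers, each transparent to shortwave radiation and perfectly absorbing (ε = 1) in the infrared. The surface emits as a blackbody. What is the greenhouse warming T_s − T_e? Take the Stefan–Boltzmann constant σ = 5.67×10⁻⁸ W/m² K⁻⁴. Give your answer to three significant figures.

Irradiance scales as 1/d², so S = 1361 W/m² × (1/5.27)² = 49.00 W/m².
The effective emission temperature is T_e = [S(1−α)/(4σ)]^¼ = 112.4 K.
T_s = (N+1)^(1/4)·T_e = 168.2 K.
Warming: T_s − T_e = 55.70 K.

55.7 K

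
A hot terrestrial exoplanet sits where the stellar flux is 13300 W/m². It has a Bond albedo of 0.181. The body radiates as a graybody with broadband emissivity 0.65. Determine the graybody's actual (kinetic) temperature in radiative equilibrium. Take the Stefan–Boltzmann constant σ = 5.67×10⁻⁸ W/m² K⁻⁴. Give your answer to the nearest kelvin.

521 K

The planet absorbs (1−α)S over its disc πR² and re-emits over 4πR², so the mean absorbed flux is (1−0.181)·13300/4 = 2723 W/m².
Radiative balance εσT⁴ = 2723 gives T = [2723/(0.65·σ)]^(1/4) = 521.4 K.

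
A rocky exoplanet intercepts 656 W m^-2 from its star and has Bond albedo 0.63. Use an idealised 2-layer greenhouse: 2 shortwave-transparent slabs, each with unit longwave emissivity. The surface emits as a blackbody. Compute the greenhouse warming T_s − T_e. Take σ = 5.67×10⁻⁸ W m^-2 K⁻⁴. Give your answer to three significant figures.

Top-of-atmosphere balance: σT_e⁴ = S(1−α)/4 = 60.68 W m^-2 → T_e = 180.9 K.
Surface: T_s = (3)^¼·T_e = 238.0 K.
So the greenhouse effect raises the surface by 238.0 − 180.9 = 57.17 K.

57.2 K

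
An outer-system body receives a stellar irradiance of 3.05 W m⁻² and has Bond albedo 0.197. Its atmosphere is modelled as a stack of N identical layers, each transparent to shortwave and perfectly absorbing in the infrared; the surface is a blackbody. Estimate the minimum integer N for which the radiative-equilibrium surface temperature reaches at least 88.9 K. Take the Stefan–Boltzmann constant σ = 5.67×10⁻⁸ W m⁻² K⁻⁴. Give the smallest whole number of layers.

5

The effective emission temperature is T_e = [S(1−α)/(4σ)]^¼ = 57.32 K.
Need (N+1)T_e⁴ ≥ T_s⁴, i.e. N+1 ≥ (88.9/57.32)⁴ = 5.784.
The minimum whole number is N = 5.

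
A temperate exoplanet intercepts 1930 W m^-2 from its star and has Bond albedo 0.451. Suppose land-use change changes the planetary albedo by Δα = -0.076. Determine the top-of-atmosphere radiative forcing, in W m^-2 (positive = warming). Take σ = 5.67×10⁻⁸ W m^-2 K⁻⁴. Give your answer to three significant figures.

The change in absorbed flux is Δ[S(1−α)/4] = −SΔα/4 = 36.67 W m^-2.

36.7 W m^-2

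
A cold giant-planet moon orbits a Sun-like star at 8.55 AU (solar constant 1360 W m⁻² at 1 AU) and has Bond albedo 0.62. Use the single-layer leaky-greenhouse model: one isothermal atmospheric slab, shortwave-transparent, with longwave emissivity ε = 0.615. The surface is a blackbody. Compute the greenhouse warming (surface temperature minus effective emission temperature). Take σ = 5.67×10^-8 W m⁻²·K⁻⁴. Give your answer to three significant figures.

7.19 K

Flux at the orbit: S = 1360/(8.55)² = 18.60 W m⁻².
Effective emission temperature (TOA balance): σT_e⁴ = S(1−α)/4 = 1.767 W m⁻² → T_e = 74.72 K.
The surface balance (absorbed SW + ε·downward IR = σT_s⁴) with T_a⁴ = T_s⁴/2 reduces to T_s = T_e·[2/(2−ε)]^¼ = 81.91 K.
T_s − T_e = 81.91 − 74.72 = 7.189 K.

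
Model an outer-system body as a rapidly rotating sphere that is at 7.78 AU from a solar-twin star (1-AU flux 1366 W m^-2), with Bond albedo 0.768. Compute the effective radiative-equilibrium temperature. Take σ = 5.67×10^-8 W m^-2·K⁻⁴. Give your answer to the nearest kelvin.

69 kelvin

Flux at the orbit: S = 1366/(7.78)² = 22.57 W m^-2.
The planet absorbs (1−α)S over its disc πR² and re-emits over 4πR², so the mean absorbed flux is (1−0.768)·22.57/4 = 1.309 W m^-2.
Balancing against σT⁴: T = (1.309/5.67×10⁻⁸)^(1/4) = 69.32 K.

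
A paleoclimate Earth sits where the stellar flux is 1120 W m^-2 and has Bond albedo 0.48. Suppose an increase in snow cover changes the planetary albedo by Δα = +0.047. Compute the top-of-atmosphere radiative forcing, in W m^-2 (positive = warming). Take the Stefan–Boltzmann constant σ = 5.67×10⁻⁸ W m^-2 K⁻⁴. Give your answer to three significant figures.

-13.2 W m^-2

The change in absorbed flux is Δ[S(1−α)/4] = −SΔα/4 = -13.16 W m^-2.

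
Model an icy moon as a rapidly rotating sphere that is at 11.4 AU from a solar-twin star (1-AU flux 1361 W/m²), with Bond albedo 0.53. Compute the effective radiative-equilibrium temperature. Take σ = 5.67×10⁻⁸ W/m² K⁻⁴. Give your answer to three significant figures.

By the inverse-square law, S = 1361/11.4² = 10.47 W/m².
The planet absorbs (1−α)S over its disc πR² and re-emits over 4πR², so the mean absorbed flux is (1−0.53)·10.47/4 = 1.231 W/m².
Balancing against σT⁴: T = (1.231/5.67×10⁻⁸)^(1/4) = 68.25 K.

68.3 kelvin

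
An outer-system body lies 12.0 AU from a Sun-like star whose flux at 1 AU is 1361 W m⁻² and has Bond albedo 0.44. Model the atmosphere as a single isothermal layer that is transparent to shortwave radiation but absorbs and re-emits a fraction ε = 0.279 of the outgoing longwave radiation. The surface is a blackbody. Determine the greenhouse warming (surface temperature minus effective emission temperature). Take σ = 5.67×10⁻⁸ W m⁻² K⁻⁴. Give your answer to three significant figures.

By the inverse-square law, S = 1361/12.0² = 9.451 W m⁻².
The planet radiates to space at T_e = [S(1−α)/(4σ)]^(1/4) = 69.50 K.
The surface balance (absorbed SW + ε·downward IR = σT_s⁴) with T_a⁴ = T_s⁴/2 reduces to T_s = T_e·[2/(2−ε)]^¼ = 72.16 K.
T_s − T_e = 72.16 − 69.50 = 2.660 K.

2.66 K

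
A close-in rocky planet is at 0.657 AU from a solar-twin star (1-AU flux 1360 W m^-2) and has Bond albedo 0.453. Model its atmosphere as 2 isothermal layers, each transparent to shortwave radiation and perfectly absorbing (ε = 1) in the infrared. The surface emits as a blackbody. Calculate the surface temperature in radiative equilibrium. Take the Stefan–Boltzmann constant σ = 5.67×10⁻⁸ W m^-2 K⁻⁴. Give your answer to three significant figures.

By the inverse-square law, S = 1360/0.657² = 3151 W m^-2.
OLR = S(1−α)/4 = 430.9 W m^-2; the top layer radiates at T_e = 295.2 K.
For an N-layer opaque stack, T_s⁴ = (N+1)T_e⁴, hence T_s = (3)^(1/4)×295.2 K = 388.6 K.

389 kelvin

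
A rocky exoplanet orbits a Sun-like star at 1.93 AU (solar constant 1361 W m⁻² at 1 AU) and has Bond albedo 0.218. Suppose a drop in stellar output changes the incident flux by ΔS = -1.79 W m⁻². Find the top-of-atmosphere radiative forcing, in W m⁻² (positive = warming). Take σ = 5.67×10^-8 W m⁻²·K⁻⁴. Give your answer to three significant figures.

By the inverse-square law, S = 1361/1.93² = 365.4 W m⁻².
TOA radiative forcing: ΔF = (1−α)ΔS/4 = 0.782·(-1.79)/4 = -0.3499 W m⁻².

-0.350 W m⁻²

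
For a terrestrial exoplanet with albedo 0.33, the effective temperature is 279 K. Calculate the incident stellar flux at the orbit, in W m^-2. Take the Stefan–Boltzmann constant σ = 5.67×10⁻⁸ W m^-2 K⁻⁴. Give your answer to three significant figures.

Invert the energy balance for S: S = 4σT⁴/(1−α).
σT⁴ = 5.67×10⁻⁸·(279)⁴ = 343.6 W m^-2.
So S = 4×343.6/(1−0.33) = 2051 W m^-2.

2050 W m^-2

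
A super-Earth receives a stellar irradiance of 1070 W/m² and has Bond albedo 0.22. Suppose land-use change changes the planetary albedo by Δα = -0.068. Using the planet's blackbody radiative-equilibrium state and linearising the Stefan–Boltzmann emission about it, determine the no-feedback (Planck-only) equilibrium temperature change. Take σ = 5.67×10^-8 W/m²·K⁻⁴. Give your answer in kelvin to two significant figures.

5.4 K

The baseline emission temperature is T_e = 246.3 K.
ΔF = −(S/4)Δα = −(1070/4)×(-0.068) = 18.19 W/m².
The Planck feedback parameter is 4σT_e³ = 3.389 W/m²/K.
ΔT₀ = ΔF/λ_P = 18.19/3.389 = 5.37 K.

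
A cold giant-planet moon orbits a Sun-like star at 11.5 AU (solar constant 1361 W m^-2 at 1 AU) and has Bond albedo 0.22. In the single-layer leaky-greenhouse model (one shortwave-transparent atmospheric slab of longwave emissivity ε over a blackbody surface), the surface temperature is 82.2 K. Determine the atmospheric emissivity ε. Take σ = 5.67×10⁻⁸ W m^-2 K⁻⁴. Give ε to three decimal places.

0.450

By the inverse-square law, S = 1361/11.5² = 10.29 W m^-2.
Effective temperature: T_e = [S(1−α)/(4σ)]^(1/4) = 77.13 K.
Inverting T_s⁴ = 2T_e⁴/(2−ε): (T_e/T_s)⁴ = 0.7752, so ε = 2(1 − 0.7752) = 0.4496.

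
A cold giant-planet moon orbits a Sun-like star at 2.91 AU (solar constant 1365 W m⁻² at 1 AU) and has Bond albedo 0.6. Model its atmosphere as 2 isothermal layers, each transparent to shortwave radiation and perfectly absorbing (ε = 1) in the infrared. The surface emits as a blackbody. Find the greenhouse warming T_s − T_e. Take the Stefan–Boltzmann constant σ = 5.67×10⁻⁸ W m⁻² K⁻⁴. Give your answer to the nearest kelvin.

41 K

Irradiance scales as 1/d², so S = 1365 W m⁻² × (1/2.91)² = 161.2 W m⁻².
OLR = S(1−α)/4 = 16.12 W m⁻²; the top layer radiates at T_e = 129.8 K.
Surface: T_s = (3)^¼·T_e = 170.9 K.
Warming: T_s − T_e = 41.04 K.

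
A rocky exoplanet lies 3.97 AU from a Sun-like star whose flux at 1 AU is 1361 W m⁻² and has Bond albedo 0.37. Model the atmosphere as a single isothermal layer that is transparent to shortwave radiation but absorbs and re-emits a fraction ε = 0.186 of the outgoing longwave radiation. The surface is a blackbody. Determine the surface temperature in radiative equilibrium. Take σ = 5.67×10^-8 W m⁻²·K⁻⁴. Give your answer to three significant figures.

128 kelvin

By the inverse-square law, S = 1361/3.97² = 86.35 W m⁻².
At the top of the atmosphere, σT_e⁴ = S(1−α)/4 = 13.60 W m⁻², giving T_e = 124.4 K.
Surface balance with a leaky layer gives σT_s⁴ = σT_e⁴·2/(2−ε), so T_s = T_e·[2/(2−0.186)]^(1/4) = 127.5 K.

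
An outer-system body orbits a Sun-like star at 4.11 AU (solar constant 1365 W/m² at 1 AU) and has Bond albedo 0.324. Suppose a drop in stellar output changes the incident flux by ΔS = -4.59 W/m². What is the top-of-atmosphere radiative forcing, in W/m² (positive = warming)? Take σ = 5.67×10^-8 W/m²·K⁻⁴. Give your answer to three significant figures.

-0.776 W/m²

By the inverse-square law, S = 1365/4.11² = 80.81 W/m².
ΔF = Δ[S(1−α)]/4 = (1−0.324)·-4.59/4 = -0.7757 W/m².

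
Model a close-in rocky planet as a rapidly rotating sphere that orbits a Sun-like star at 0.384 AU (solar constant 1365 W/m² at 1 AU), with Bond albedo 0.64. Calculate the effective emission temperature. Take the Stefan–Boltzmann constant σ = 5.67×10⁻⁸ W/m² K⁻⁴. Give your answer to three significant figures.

348 K

Flux at the orbit: S = 1365/(0.384)² = 9257 W/m².
Averaging over the sphere, the absorbed flux is S(1−α)/4 = 833.1 W/m².
Set σT⁴ = 833.1 → T = (833.1/σ)^(1/4) = 348.2 K.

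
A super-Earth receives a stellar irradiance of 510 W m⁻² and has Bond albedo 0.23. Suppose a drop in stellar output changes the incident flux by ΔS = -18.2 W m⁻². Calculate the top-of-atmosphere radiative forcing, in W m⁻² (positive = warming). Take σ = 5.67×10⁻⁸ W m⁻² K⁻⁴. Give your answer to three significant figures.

TOA radiative forcing: ΔF = (1−α)ΔS/4 = 0.77·(-18.2)/4 = -3.503 W m⁻².

-3.50 W m⁻²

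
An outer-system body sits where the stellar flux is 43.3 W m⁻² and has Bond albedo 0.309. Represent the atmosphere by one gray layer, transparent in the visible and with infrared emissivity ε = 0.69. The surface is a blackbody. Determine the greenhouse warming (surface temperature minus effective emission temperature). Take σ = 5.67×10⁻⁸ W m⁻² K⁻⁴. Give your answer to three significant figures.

12.0 kelvin

Effective emission temperature (TOA balance): σT_e⁴ = S(1−α)/4 = 7.480 W m⁻² → T_e = 107.2 K.
For a single slab of emissivity ε, T_s⁴ = 2T_e⁴/(2−ε); thus T_s = 107.2·(1.527)^(1/4) = 119.1 K.
The atmosphere warms the surface by 11.96 K.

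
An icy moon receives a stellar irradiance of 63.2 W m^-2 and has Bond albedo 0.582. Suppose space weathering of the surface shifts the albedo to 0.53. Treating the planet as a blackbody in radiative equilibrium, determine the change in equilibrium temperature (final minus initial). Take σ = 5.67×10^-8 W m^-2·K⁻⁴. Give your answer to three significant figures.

3.09 kelvin

With α = 0.582, T₁ = 103.9 K.
Final:   T₂ = [S(1−0.53)/(4σ)]^(1/4) = 107.0 K.
ΔT = T₂ − T₁ = 3.090 K.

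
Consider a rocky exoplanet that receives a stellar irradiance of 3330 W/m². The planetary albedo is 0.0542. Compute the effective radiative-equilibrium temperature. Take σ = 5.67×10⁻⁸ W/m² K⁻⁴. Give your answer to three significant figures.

343 K

Absorbed flux (global mean): S(1−α)/4 = 3330·0.946/4 = 787.4 W/m².
Balancing against σT⁴: T = (787.4/5.67×10⁻⁸)^(1/4) = 343.3 K.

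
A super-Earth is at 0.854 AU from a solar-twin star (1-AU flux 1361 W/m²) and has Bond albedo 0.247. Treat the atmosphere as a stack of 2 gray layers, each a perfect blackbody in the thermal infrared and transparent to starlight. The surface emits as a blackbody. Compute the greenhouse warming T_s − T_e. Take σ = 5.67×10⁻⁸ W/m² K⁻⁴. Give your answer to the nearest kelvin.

89 kelvin

By the inverse-square law, S = 1361/0.854² = 1866 W/m².
Top-of-atmosphere balance: σT_e⁴ = S(1−α)/4 = 351.3 W/m² → T_e = 280.6 K.
T_s = (N+1)^(1/4)·T_e = 369.2 K.
So the greenhouse effect raises the surface by 369.2 − 280.6 = 88.68 K.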